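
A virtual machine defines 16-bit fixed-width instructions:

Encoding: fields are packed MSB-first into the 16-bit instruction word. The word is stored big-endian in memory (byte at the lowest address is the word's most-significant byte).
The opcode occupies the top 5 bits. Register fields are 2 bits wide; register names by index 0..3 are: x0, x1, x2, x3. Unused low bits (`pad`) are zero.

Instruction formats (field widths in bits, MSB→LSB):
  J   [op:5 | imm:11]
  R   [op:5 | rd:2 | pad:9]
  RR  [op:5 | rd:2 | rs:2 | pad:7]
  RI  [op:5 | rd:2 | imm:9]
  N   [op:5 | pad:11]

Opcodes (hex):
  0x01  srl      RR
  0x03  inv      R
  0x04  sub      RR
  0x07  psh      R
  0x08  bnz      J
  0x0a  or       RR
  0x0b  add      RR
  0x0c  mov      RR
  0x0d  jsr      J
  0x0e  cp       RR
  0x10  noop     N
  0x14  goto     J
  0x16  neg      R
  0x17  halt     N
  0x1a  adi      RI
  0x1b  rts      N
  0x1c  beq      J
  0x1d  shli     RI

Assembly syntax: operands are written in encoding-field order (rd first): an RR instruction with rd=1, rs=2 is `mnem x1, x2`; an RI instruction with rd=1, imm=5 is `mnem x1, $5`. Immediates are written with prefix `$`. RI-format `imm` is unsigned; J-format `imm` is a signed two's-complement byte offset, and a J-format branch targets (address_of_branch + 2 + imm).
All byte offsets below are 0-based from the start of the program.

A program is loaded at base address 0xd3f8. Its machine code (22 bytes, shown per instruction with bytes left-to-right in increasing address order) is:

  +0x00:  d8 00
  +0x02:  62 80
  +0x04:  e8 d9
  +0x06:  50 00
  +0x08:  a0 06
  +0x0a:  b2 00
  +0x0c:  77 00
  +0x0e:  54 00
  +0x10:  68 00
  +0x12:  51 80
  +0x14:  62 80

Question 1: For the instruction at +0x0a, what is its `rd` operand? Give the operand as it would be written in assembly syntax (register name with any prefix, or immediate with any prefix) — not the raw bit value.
x1

[0a] b2 00 → 0xb200
  top 5b → 0x16 → neg [R]
  [10:9] rd=1 = x1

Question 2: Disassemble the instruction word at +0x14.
+0x14: 62 80 ⇒ word 0x6280 (big)
  op=0x6280>>11=0xc ⇒ mov (RR)
  [10:9] rd=1 = x1
  [8:7] rs=1 = x1

mov x1, x1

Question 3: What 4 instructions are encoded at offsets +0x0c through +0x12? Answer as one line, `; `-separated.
@+0c  big-endian(77 00) = 0x7700
  top 5b → 0xe → cp [RR]
  rd: (w>>9)&0x3=0x3 → x3
  rs: (w>>7)&0x3=0x2 → x2
@+0e  big-endian(54 00) = 0x5400
  top 5b → 0xa → or [RR]
  rd: (w>>9)&0x3=0x2 → x2
  rs: (w>>7)&0x3=0x0 → x0
@+10  big-endian(68 00) = 0x6800
  top 5b → 0xd → jsr [J]
  imm: (w>>0)&0x7ff=0x0 → $0
@+12  big-endian(51 80) = 0x5180
  top 5b → 0xa → or [RR]
  rd: (w>>9)&0x3=0x0 → x0
  rs: (w>>7)&0x3=0x3 → x3

cp x3, x2; or x2, x0; jsr $0; or x0, x3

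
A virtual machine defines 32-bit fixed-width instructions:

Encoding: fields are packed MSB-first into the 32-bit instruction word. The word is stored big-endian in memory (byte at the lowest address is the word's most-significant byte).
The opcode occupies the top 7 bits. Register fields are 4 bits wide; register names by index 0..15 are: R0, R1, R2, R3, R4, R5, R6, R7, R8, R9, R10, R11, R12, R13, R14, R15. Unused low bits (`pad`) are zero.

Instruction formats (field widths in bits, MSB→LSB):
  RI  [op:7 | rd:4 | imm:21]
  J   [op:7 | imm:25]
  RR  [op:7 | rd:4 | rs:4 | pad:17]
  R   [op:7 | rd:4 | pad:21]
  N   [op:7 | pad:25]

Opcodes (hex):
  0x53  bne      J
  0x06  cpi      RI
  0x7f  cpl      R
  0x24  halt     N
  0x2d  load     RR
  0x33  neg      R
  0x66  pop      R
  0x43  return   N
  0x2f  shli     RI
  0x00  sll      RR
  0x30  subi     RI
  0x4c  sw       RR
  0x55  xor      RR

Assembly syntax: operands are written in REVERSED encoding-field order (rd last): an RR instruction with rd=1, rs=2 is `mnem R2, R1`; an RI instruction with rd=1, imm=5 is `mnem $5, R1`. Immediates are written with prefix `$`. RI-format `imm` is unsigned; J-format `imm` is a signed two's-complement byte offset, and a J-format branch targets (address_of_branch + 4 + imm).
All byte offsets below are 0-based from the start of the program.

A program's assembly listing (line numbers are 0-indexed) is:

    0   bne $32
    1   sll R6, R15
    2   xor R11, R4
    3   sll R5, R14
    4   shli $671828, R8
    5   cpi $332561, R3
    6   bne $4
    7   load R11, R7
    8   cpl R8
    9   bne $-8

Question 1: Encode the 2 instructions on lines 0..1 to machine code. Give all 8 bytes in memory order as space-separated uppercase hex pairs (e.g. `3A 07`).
line 0 (bne): pack op=0x53:7|imm=32:25 = 0xa6000020; big→ a6 00 00 20
line 1 (sll): pack op=0x0:7|rd=15:4|rs=6:4|pad=0:17 = 0x01ec0000; big→ 01 ec 00 00

A6 00 00 20 01 EC 00 00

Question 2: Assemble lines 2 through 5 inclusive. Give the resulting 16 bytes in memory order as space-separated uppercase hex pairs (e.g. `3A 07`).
AA 96 00 00 01 CA 00 00 5F 0A 40 54 0C 65 13 11

line 2 (xor): pack op=0x55:7|rd=4:4|rs=11:4|pad=0:17 = 0xaa960000; big→ aa 96 00 00
line 3 (sll): pack op=0x0:7|rd=14:4|rs=5:4|pad=0:17 = 0x01ca0000; big→ 01 ca 00 00
line 4 (shli): pack op=0x2f:7|rd=8:4|imm=671828:21 = 0x5f0a4054; big→ 5f 0a 40 54
line 5 (cpi): pack op=0x6:7|rd=3:4|imm=332561:21 = 0x0c651311; big→ 0c 65 13 11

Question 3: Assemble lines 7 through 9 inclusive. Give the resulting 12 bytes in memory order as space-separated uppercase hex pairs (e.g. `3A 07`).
5A F6 00 00 FF 00 00 00 A7 FF FF F8

L7: load op=0x2d:7|rd=7:4|rs=11:4|pad=0:17 ⇒ 0x5af60000 ⇒ big 5a f6 00 00
L8: cpl op=0x7f:7|rd=8:4|pad=0:21 ⇒ 0xff000000 ⇒ big ff 00 00 00
L9: bne op=0x53:7|imm=-8:25 ⇒ 0xa7fffff8 ⇒ big a7 ff ff f8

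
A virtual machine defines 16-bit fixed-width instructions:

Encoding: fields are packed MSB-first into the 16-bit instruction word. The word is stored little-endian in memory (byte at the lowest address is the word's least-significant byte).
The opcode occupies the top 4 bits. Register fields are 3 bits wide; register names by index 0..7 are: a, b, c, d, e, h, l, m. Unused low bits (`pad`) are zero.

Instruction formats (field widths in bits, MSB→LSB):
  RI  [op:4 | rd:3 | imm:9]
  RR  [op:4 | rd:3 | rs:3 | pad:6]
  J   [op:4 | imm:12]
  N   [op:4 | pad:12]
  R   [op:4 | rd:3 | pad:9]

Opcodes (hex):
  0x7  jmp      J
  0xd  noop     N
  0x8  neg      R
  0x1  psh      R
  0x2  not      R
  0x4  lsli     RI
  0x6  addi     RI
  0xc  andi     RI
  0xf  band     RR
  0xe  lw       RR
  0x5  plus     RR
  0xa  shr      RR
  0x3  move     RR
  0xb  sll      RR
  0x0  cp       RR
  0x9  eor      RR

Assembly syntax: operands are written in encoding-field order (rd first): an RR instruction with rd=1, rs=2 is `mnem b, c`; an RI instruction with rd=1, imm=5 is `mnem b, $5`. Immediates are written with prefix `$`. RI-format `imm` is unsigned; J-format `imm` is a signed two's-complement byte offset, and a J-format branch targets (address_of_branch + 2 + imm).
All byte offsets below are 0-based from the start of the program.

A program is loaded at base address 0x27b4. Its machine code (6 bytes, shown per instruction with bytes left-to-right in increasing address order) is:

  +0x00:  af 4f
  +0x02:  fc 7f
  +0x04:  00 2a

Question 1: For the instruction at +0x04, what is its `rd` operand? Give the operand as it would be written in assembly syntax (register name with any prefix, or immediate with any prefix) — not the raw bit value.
off 0x04: read 00 2a as little → 0x2a00
  op=0x2a00>>12=0x2 ⇒ not (R)
  [11:9] rd=5 = h

h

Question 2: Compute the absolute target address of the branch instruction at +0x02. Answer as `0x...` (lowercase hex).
0x27b4

off 0x02: read fc 7f as little → 0x7ffc
  op=0x7ffc>>12=0x7 ⇒ jmp (J)
  imm@[11:0]=0xffc (s12→-4) ⇒ $-4
  target = base 0x27b4 + off 0x02 + 2 + imm -4 = 0x27b4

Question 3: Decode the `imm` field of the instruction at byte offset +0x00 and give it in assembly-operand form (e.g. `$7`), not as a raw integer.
+0x00: af 4f ⇒ word 0x4faf (little)
  op=0x4faf>>12=0x4 ⇒ lsli (RI)
  rd: (w>>9)&0x7=0x7 → m
  imm: (w>>0)&0x1ff=0x1af → $431

$431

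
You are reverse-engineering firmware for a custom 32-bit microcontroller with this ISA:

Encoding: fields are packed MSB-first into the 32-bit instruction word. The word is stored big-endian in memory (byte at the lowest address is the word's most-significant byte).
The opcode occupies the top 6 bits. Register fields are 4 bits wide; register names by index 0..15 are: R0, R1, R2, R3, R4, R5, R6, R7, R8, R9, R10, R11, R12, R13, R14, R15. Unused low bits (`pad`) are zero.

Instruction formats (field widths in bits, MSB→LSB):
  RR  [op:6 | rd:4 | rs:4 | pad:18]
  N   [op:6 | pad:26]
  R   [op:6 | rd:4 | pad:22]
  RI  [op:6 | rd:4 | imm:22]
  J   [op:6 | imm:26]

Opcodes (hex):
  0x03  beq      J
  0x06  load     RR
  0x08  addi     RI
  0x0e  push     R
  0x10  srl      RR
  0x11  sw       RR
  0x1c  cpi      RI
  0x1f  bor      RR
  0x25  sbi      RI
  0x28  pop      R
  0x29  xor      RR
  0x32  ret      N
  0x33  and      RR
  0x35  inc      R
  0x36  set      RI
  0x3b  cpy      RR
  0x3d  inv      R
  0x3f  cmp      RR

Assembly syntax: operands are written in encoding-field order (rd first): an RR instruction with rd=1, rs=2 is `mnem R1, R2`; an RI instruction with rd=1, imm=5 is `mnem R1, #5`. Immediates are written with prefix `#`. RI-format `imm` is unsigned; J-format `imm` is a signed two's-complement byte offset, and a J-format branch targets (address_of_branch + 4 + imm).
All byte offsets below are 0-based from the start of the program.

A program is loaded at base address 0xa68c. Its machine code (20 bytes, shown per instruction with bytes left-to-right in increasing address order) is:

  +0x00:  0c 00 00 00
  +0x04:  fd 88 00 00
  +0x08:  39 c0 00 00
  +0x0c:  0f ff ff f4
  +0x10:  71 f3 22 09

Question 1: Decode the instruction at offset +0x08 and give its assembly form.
push R7

+0x08: 39 c0 00 00 ⇒ word 0x39c00000 (big)
  op=0x39c00000>>26=0xe ⇒ push (R)
  [25:22] rd=7 = R7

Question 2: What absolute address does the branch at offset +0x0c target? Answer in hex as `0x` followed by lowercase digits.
off 0x0c: read 0f ff ff f4 as big → 0x0ffffff4
  op=0x0ffffff4>>26=0x3 ⇒ beq (J)
  imm: (w>>0)&0x3ffffff=0x3fffff4 (s26→-12) → #-12
  target = base 0xa68c + off 0x0c + 4 + imm -12 = 0xa690

0xa690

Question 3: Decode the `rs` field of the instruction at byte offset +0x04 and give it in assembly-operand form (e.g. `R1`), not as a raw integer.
+0x04: fd 88 00 00 ⇒ word 0xfd880000 (big)
  top 6b → 0x3f → cmp [RR]
  [25:22] rd=6 = R6
  [21:18] rs=2 = R2

R2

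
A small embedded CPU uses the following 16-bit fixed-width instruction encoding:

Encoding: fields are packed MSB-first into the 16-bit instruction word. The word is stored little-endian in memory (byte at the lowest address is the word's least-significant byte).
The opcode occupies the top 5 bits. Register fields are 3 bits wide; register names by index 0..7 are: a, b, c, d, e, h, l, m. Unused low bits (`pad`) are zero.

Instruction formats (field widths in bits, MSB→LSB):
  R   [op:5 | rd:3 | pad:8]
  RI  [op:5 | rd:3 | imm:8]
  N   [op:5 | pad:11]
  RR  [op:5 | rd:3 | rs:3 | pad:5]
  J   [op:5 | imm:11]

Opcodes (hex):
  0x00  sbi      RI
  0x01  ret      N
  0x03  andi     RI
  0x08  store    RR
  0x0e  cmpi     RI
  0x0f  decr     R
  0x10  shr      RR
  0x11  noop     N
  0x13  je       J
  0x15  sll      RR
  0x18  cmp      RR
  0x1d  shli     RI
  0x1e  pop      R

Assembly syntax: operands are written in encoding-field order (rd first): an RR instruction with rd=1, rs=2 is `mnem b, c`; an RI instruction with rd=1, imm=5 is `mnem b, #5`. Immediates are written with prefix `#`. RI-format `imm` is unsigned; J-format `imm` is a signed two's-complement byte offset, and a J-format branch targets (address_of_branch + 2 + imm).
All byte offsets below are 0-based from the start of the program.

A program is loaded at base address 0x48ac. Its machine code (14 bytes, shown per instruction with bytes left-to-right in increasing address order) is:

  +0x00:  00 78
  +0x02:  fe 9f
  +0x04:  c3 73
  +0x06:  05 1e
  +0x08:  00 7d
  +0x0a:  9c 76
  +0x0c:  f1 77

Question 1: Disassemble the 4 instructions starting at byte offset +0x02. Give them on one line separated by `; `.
[02] fe 9f → 0x9ffe
  op=0x9ffe>>11=0x13 ⇒ je (J)
  imm: (w>>0)&0x7ff=0x7fe (s11→-2) → #-2
[04] c3 73 → 0x73c3
  op=0x73c3>>11=0xe ⇒ cmpi (RI)
  rd: (w>>8)&0x7=0x3 → d
  imm: (w>>0)&0xff=0xc3 → #195
[06] 05 1e → 0x1e05
  op=0x1e05>>11=0x3 ⇒ andi (RI)
  rd: (w>>8)&0x7=0x6 → l
  imm: (w>>0)&0xff=0x5 → #5
[08] 00 7d → 0x7d00
  op=0x7d00>>11=0xf ⇒ decr (R)
  rd: (w>>8)&0x7=0x5 → h

je #-2; cmpi d, #195; andi l, #5; decr h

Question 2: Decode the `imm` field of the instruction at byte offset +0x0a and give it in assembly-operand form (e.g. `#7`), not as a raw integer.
off 0x0a: read 9c 76 as little → 0x769c
  top 5b → 0xe → cmpi [RI]
  rd: (w>>8)&0x7=0x6 → l
  imm: (w>>0)&0xff=0x9c → #156

#156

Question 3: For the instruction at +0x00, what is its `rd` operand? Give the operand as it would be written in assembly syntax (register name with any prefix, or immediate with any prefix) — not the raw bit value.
@+00  little-endian(00 78) = 0x7800
  op=0x7800>>11=0xf ⇒ decr (R)
  rd@[10:8]=0x0 ⇒ a

a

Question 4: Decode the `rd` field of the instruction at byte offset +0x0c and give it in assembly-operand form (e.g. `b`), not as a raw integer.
off 0x0c: read f1 77 as little → 0x77f1
  top 5b → 0xe → cmpi [RI]
  rd@[10:8]=0x7 ⇒ m
  imm@[7:0]=0xf1 ⇒ #241

m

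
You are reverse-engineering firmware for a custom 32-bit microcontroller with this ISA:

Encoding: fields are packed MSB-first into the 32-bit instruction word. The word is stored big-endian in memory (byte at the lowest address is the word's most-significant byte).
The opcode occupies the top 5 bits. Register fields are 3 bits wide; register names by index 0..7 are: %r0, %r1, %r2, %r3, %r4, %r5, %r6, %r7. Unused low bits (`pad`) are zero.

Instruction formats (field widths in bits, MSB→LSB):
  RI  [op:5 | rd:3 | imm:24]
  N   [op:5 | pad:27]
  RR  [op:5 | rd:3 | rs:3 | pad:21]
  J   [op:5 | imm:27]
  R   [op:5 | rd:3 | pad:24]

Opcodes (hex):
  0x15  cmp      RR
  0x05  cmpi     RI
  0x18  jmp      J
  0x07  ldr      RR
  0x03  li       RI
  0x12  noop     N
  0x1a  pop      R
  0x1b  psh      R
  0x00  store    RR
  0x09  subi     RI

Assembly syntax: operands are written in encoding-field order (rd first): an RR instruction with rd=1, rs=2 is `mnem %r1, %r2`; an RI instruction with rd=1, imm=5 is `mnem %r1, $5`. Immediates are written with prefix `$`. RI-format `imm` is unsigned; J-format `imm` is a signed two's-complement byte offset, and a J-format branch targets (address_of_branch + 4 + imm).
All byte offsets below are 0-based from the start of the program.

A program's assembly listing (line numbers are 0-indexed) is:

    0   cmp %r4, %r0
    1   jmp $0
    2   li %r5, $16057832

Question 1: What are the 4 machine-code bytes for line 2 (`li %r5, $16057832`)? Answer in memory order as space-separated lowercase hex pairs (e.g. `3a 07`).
1d f5 05 e8

line 2 (li): pack op=0x3:5|rd=5:3|imm=16057832:24 = 0x1df505e8; big→ 1d f5 05 e8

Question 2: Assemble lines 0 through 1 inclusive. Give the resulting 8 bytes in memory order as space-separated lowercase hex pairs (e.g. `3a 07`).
ac 00 00 00 c0 00 00 00

L0: cmp op=0x15:5|rd=4:3|rs=0:3|pad=0:21 ⇒ 0xac000000 ⇒ big ac 00 00 00
L1: jmp op=0x18:5|imm=0:27 ⇒ 0xc0000000 ⇒ big c0 00 00 00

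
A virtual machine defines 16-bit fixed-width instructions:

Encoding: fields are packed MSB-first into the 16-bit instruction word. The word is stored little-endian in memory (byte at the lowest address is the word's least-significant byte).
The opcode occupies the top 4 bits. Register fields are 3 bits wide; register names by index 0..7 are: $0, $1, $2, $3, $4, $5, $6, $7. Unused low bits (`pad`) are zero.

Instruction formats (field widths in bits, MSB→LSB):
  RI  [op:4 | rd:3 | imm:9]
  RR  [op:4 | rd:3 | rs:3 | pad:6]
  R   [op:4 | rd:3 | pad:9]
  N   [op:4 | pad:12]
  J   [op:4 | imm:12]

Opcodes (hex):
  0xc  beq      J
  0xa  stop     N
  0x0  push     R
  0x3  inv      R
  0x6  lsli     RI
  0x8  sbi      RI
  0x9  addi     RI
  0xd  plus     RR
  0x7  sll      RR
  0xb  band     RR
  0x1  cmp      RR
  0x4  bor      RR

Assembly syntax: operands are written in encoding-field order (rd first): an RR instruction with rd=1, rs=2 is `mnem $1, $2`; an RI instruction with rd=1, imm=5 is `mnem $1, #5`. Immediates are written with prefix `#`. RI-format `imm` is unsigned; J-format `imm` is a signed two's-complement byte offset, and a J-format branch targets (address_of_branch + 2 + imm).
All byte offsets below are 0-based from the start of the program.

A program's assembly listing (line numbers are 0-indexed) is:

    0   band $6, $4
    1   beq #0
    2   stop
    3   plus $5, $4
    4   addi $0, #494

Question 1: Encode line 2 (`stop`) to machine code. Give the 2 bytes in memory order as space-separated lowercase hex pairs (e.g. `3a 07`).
00 a0

line 2 (stop): pack op=0xa:4|pad=0:12 = 0xa000; little→ 00 a0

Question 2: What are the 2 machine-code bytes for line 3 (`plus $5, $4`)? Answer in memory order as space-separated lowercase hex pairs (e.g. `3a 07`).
00 db

3. plus fields op=0xd:4|rd=5:3|rs=4:3|pad=0:6 → word db00h → 00 db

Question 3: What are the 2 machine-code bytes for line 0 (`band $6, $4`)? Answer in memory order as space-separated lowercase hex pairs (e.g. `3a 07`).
00 bd

line 0 (band): pack op=0xb:4|rd=6:3|rs=4:3|pad=0:6 = 0xbd00; little→ 00 bd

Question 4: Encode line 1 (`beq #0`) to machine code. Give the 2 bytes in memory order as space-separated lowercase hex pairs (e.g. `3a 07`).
00 c0

1. beq fields op=0xc:4|imm=0:12 → word c000h → 00 c0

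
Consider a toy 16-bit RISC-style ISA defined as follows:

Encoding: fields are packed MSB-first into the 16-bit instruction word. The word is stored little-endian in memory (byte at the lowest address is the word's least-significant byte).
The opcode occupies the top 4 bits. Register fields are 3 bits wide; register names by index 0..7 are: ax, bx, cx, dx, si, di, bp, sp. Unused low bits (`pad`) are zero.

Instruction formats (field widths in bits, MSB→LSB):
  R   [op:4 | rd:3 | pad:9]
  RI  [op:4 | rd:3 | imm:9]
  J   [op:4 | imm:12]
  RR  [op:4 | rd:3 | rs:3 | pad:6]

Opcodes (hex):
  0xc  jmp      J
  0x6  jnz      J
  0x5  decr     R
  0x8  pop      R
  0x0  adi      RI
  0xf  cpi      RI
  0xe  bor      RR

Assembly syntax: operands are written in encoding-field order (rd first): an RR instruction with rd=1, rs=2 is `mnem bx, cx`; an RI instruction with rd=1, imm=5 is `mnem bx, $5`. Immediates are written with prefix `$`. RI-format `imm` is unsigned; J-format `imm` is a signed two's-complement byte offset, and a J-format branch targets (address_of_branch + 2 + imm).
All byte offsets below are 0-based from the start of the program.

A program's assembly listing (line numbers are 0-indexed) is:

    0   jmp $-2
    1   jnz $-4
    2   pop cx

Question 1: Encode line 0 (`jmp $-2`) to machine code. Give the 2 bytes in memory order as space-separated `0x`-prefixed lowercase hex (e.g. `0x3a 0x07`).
0xfe 0xcf

L0: jmp op=0xc:4|imm=-2:12 ⇒ 0xcffe ⇒ little fe cf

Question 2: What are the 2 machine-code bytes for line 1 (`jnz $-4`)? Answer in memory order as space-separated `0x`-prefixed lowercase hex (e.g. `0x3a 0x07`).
1. jnz fields op=0x6:4|imm=-4:12 → word 6ffch → fc 6f

0xfc 0x6f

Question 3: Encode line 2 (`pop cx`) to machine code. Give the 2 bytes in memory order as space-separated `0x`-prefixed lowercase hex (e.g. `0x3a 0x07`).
L2: pop op=0x8:4|rd=2:3|pad=0:9 ⇒ 0x8400 ⇒ little 00 84

0x00 0x84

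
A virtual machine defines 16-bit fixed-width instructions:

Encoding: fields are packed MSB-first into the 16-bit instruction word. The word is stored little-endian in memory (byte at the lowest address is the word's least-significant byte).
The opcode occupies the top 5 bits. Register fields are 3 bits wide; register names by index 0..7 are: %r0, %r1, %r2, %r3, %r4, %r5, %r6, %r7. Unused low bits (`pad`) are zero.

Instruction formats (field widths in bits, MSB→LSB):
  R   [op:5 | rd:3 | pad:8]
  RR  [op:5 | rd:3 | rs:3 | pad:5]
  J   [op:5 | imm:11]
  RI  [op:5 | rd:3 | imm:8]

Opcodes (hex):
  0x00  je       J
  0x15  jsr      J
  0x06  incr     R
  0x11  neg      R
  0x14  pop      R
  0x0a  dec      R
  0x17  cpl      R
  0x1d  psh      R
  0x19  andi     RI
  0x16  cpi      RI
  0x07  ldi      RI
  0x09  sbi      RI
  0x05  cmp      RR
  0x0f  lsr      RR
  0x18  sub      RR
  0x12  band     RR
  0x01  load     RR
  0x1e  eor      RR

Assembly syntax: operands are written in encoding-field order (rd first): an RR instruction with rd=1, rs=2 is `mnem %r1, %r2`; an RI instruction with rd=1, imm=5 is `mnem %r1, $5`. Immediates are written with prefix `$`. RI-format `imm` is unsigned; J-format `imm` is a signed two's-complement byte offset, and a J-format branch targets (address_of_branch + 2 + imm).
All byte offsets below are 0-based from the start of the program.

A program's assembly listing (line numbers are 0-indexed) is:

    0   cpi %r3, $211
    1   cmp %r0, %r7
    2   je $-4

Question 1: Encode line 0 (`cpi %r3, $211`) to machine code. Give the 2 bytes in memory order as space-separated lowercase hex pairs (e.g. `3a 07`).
d3 b3

line 0 (cpi): pack op=0x16:5|rd=3:3|imm=211:8 = 0xb3d3; little→ d3 b3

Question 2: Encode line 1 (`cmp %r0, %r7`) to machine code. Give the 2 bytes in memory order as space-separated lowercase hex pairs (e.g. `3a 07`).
e0 28

L1: cmp op=0x5:5|rd=0:3|rs=7:3|pad=0:5 ⇒ 0x28e0 ⇒ little e0 28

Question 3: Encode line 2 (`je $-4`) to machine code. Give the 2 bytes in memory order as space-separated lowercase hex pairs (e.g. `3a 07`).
fc 07

2. je fields op=0x0:5|imm=-4:11 → word 07fch → fc 07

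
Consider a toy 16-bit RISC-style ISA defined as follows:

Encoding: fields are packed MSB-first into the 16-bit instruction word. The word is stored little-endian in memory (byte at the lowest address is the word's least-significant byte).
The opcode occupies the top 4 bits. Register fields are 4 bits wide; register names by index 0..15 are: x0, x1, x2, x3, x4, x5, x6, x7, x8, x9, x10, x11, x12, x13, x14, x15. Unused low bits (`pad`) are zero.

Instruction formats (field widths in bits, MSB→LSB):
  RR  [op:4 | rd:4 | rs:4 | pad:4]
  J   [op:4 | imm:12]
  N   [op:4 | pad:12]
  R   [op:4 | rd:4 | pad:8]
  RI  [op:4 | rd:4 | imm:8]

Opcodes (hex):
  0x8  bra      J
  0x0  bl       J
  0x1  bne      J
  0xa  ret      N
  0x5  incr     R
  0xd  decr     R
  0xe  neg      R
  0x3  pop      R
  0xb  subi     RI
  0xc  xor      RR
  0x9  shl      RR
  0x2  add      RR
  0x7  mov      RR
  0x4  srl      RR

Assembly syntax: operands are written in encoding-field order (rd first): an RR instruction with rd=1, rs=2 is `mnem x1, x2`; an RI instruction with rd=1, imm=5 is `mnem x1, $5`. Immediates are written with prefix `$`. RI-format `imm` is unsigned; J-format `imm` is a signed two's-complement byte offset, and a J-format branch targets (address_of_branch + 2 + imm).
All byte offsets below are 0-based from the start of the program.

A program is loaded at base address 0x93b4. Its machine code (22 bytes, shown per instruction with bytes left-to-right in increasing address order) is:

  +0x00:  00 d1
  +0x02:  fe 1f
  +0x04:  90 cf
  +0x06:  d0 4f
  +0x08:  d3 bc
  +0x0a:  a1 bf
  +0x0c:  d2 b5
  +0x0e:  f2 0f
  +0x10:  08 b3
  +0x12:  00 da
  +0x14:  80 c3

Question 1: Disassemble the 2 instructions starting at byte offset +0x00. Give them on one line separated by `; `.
@+00  little-endian(00 d1) = 0xd100
  top 4b → 0xd → decr [R]
  rd@[11:8]=0x1 ⇒ x1
@+02  little-endian(fe 1f) = 0x1ffe
  top 4b → 0x1 → bne [J]
  imm@[11:0]=0xffe (s12→-2) ⇒ $-2

decr x1; bne $-2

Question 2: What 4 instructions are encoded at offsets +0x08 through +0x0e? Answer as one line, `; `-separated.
[08] d3 bc → 0xbcd3
  opcode bits[15:12]=0xb: subi/RI
  rd@[11:8]=0xc ⇒ x12
  imm@[7:0]=0xd3 ⇒ $211
[0a] a1 bf → 0xbfa1
  opcode bits[15:12]=0xb: subi/RI
  rd@[11:8]=0xf ⇒ x15
  imm@[7:0]=0xa1 ⇒ $161
[0c] d2 b5 → 0xb5d2
  opcode bits[15:12]=0xb: subi/RI
  rd@[11:8]=0x5 ⇒ x5
  imm@[7:0]=0xd2 ⇒ $210
[0e] f2 0f → 0x0ff2
  opcode bits[15:12]=0x0: bl/J
  imm@[11:0]=0xff2 (s12→-14) ⇒ $-14

subi x12, $211; subi x15, $161; subi x5, $210; bl $-14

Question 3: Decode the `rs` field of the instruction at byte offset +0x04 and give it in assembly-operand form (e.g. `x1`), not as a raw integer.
x9

+0x04: 90 cf ⇒ word 0xcf90 (little)
  op=0xcf90>>12=0xc ⇒ xor (RR)
  rd: (w>>8)&0xf=0xf → x15
  rs: (w>>4)&0xf=0x9 → x9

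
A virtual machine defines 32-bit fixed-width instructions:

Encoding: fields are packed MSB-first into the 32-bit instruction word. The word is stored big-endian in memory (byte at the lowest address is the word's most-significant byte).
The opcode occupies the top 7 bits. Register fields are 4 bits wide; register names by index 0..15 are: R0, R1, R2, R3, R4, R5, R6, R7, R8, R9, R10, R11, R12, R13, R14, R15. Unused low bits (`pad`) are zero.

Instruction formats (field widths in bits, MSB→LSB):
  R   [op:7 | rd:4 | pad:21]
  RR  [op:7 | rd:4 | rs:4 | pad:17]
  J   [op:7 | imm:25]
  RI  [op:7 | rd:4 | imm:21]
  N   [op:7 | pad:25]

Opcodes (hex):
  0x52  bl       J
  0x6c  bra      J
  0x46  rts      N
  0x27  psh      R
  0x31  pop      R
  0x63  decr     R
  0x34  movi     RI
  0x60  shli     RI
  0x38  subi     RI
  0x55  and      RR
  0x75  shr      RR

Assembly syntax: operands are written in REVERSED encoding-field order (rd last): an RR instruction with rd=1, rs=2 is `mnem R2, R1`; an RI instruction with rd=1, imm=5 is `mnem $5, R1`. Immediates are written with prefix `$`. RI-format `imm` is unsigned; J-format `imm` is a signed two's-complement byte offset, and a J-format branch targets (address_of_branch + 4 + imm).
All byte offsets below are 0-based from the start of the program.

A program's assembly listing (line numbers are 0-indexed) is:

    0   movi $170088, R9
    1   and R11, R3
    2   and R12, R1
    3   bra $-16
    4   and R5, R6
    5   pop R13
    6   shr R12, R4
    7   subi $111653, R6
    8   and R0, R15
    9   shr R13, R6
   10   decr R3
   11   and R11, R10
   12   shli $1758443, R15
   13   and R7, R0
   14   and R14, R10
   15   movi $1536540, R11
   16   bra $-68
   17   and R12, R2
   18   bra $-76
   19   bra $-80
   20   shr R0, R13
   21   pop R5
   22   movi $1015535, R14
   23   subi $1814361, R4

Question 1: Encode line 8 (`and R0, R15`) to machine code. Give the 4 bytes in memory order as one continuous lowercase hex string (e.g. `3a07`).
L8: and op=0x55:7|rd=15:4|rs=0:4|pad=0:17 ⇒ 0xabe00000 ⇒ big ab e0 00 00

abe00000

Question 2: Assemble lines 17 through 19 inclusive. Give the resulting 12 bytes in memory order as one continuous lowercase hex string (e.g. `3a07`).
L17: and op=0x55:7|rd=2:4|rs=12:4|pad=0:17 ⇒ 0xaa580000 ⇒ big aa 58 00 00
L18: bra op=0x6c:7|imm=-76:25 ⇒ 0xd9ffffb4 ⇒ big d9 ff ff b4
L19: bra op=0x6c:7|imm=-80:25 ⇒ 0xd9ffffb0 ⇒ big d9 ff ff b0

aa580000d9ffffb4d9ffffb0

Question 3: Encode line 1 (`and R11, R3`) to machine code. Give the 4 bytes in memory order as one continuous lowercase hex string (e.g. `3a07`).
1. and fields op=0x55:7|rd=3:4|rs=11:4|pad=0:17 → word aa760000h → aa 76 00 00

aa760000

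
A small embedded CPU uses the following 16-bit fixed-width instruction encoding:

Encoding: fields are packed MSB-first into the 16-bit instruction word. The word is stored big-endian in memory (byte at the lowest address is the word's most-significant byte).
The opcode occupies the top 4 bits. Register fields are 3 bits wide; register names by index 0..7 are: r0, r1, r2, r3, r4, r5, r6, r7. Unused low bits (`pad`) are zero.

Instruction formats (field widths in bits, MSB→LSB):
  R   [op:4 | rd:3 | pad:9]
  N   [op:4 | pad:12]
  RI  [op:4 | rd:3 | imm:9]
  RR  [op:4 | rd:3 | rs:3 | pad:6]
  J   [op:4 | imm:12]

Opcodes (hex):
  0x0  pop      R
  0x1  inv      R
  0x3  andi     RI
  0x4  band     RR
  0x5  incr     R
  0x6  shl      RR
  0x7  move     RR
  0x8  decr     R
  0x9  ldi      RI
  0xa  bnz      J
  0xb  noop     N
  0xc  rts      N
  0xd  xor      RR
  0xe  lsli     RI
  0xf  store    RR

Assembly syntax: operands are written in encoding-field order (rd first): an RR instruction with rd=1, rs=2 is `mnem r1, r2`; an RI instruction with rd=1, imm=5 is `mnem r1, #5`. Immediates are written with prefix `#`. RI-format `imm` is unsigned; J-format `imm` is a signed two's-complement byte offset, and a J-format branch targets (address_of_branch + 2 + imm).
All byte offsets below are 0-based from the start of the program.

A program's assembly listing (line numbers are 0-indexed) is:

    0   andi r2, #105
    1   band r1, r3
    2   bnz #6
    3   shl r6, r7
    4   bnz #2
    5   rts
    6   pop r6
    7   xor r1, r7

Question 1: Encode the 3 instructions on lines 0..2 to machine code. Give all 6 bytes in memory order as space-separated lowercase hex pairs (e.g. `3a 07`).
34 69 42 c0 a0 06

line 0 (andi): pack op=0x3:4|rd=2:3|imm=105:9 = 0x3469; big→ 34 69
line 1 (band): pack op=0x4:4|rd=1:3|rs=3:3|pad=0:6 = 0x42c0; big→ 42 c0
line 2 (bnz): pack op=0xa:4|imm=6:12 = 0xa006; big→ a0 06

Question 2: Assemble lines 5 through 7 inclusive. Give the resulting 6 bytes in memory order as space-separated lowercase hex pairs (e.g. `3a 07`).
L5: rts op=0xc:4|pad=0:12 ⇒ 0xc000 ⇒ big c0 00
L6: pop op=0x0:4|rd=6:3|pad=0:9 ⇒ 0x0c00 ⇒ big 0c 00
L7: xor op=0xd:4|rd=1:3|rs=7:3|pad=0:6 ⇒ 0xd3c0 ⇒ big d3 c0

c0 00 0c 00 d3 c0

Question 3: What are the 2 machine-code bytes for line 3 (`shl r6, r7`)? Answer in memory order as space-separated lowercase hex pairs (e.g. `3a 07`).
L3: shl op=0x6:4|rd=6:3|rs=7:3|pad=0:6 ⇒ 0x6dc0 ⇒ big 6d c0

6d c0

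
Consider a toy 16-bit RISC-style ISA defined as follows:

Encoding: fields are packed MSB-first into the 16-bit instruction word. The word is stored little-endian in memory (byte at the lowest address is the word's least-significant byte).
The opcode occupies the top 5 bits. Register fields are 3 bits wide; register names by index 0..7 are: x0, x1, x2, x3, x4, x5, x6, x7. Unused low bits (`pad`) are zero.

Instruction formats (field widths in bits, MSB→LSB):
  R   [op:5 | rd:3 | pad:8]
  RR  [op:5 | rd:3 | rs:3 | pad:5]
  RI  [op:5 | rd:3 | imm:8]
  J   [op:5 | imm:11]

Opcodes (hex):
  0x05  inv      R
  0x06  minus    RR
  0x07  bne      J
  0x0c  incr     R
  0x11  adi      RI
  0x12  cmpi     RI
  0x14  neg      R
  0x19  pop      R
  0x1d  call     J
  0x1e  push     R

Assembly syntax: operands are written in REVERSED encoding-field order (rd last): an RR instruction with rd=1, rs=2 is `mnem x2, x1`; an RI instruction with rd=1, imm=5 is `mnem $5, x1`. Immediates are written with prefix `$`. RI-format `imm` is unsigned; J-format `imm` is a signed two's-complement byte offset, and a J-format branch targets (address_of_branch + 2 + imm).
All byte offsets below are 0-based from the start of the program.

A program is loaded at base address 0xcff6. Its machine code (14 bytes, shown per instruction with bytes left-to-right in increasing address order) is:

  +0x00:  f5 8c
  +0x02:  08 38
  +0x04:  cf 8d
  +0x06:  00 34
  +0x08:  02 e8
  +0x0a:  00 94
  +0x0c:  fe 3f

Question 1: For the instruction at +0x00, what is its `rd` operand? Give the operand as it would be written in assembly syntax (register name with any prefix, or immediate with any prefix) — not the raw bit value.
@+00  little-endian(f5 8c) = 0x8cf5
  op=0x8cf5>>11=0x11 ⇒ adi (RI)
  rd@[10:8]=0x4 ⇒ x4
  imm@[7:0]=0xf5 ⇒ $245

x4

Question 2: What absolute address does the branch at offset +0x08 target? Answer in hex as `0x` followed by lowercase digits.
0xd002

@+08  little-endian(02 e8) = 0xe802
  top 5b → 0x1d → call [J]
  [10:0] imm=2 = $2
  target = base 0xcff6 + off 0x08 + 2 + imm 2 = 0xd002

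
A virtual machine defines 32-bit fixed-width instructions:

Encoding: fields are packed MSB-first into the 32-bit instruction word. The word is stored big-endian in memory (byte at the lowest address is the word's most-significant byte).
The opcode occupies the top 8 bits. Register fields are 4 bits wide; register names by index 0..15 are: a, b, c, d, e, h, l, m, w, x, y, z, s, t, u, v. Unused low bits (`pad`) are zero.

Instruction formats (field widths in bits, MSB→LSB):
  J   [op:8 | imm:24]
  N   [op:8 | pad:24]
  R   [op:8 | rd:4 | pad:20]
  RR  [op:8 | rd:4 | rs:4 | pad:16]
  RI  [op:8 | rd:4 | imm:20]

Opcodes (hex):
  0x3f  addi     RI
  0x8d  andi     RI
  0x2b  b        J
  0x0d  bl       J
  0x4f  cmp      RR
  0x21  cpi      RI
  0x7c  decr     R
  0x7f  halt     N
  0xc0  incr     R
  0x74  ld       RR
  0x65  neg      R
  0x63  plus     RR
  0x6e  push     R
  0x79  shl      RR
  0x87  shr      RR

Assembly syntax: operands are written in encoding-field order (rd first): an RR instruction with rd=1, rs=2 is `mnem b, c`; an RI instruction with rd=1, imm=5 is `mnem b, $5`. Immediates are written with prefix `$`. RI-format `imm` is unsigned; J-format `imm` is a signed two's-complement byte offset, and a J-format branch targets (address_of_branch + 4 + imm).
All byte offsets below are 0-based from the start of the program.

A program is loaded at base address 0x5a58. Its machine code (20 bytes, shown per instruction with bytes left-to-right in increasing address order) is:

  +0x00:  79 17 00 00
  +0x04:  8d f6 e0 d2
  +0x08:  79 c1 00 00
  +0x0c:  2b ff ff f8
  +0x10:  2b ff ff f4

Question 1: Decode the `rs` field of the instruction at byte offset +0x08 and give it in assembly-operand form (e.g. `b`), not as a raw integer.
b

+0x08: 79 c1 00 00 ⇒ word 0x79c10000 (big)
  top 8b → 0x79 → shl [RR]
  rd: (w>>20)&0xf=0xc → s
  rs: (w>>16)&0xf=0x1 → b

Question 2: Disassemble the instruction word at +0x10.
@+10  big-endian(2b ff ff f4) = 0x2bfffff4
  top 8b → 0x2b → b [J]
  imm@[23:0]=0xfffff4 (s24→-12) ⇒ $-12

b $-12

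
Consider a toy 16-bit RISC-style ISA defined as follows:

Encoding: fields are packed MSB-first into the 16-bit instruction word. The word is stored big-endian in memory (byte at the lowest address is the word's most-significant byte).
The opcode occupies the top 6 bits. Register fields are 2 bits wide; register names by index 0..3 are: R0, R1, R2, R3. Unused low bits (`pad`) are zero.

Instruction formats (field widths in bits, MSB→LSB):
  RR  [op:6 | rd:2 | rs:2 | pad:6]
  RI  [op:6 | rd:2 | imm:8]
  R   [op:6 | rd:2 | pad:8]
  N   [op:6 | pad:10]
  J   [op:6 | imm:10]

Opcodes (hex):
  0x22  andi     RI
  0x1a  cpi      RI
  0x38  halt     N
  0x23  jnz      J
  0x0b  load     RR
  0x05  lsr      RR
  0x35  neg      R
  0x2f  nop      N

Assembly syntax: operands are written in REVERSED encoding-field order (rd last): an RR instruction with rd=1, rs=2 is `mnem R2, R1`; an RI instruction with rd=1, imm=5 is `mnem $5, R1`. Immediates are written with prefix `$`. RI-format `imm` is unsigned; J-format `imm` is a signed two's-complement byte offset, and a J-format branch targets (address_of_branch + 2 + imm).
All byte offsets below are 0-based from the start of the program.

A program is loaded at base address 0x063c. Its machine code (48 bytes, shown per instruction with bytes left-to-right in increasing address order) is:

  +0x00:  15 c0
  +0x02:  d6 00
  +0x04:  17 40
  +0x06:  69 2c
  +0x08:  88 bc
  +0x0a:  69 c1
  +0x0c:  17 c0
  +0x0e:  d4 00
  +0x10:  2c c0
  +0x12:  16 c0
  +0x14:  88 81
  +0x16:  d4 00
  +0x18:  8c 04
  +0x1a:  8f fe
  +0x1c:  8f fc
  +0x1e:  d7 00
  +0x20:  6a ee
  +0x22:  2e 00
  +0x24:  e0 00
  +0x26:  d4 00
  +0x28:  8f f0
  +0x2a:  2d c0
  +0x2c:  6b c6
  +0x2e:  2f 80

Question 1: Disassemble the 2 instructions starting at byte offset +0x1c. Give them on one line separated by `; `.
@+1c  big-endian(8f fc) = 0x8ffc
  top 6b → 0x23 → jnz [J]
  [9:0] imm=1020 (s10→-4) = $-4
@+1e  big-endian(d7 00) = 0xd700
  top 6b → 0x35 → neg [R]
  [9:8] rd=3 = R3

jnz $-4; neg R3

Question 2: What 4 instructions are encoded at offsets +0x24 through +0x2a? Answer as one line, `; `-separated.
[24] e0 00 → 0xe000
  opcode bits[15:10]=0x38: halt/N
[26] d4 00 → 0xd400
  opcode bits[15:10]=0x35: neg/R
  rd@[9:8]=0x0 ⇒ R0
[28] 8f f0 → 0x8ff0
  opcode bits[15:10]=0x23: jnz/J
  imm@[9:0]=0x3f0 (s10→-16) ⇒ $-16
[2a] 2d c0 → 0x2dc0
  opcode bits[15:10]=0xb: load/RR
  rd@[9:8]=0x1 ⇒ R1
  rs@[7:6]=0x3 ⇒ R3

halt; neg R0; jnz $-16; load R3, R1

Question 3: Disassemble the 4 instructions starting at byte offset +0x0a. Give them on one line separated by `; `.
[0a] 69 c1 → 0x69c1
  top 6b → 0x1a → cpi [RI]
  [9:8] rd=1 = R1
  [7:0] imm=193 = $193
[0c] 17 c0 → 0x17c0
  top 6b → 0x5 → lsr [RR]
  [9:8] rd=3 = R3
  [7:6] rs=3 = R3
[0e] d4 00 → 0xd400
  top 6b → 0x35 → neg [R]
  [9:8] rd=0 = R0
[10] 2c c0 → 0x2cc0
  top 6b → 0xb → load [RR]
  [9:8] rd=0 = R0
  [7:6] rs=3 = R3

cpi $193, R1; lsr R3, R3; neg R0; load R3, R0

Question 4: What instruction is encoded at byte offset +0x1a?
@+1a  big-endian(8f fe) = 0x8ffe
  opcode bits[15:10]=0x23: jnz/J
  [9:0] imm=1022 (s10→-2) = $-2

jnz $-2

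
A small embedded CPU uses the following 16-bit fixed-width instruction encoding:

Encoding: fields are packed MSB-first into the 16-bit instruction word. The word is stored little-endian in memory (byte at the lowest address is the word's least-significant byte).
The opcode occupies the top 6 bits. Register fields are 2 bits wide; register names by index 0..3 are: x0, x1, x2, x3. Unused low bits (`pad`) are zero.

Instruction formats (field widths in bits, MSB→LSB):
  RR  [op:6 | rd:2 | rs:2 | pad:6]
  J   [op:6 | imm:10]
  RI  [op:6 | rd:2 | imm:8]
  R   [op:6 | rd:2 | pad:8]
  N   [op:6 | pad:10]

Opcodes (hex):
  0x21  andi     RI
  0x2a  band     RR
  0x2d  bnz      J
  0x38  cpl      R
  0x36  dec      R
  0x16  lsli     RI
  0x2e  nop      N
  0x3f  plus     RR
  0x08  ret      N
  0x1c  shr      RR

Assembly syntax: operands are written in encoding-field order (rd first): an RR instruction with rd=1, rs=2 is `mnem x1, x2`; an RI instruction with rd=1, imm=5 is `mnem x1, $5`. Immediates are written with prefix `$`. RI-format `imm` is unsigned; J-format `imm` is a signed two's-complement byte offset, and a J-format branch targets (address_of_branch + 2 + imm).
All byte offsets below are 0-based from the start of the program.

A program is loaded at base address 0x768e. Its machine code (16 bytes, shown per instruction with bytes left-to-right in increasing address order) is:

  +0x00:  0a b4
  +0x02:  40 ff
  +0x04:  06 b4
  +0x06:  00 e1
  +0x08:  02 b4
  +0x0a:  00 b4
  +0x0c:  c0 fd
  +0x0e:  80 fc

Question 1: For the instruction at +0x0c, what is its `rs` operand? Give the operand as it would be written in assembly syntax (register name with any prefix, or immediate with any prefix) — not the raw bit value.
[0c] c0 fd → 0xfdc0
  opcode bits[15:10]=0x3f: plus/RR
  rd@[9:8]=0x1 ⇒ x1
  rs@[7:6]=0x3 ⇒ x3

x3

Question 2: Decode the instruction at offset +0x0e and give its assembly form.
plus x0, x2

@+0e  little-endian(80 fc) = 0xfc80
  top 6b → 0x3f → plus [RR]
  [9:8] rd=0 = x0
  [7:6] rs=2 = x2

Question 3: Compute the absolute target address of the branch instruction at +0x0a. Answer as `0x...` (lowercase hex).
off 0x0a: read 00 b4 as little → 0xb400
  top 6b → 0x2d → bnz [J]
  [9:0] imm=0 = $0
  target = base 0x768e + off 0x0a + 2 + imm 0 = 0x769a

0x769a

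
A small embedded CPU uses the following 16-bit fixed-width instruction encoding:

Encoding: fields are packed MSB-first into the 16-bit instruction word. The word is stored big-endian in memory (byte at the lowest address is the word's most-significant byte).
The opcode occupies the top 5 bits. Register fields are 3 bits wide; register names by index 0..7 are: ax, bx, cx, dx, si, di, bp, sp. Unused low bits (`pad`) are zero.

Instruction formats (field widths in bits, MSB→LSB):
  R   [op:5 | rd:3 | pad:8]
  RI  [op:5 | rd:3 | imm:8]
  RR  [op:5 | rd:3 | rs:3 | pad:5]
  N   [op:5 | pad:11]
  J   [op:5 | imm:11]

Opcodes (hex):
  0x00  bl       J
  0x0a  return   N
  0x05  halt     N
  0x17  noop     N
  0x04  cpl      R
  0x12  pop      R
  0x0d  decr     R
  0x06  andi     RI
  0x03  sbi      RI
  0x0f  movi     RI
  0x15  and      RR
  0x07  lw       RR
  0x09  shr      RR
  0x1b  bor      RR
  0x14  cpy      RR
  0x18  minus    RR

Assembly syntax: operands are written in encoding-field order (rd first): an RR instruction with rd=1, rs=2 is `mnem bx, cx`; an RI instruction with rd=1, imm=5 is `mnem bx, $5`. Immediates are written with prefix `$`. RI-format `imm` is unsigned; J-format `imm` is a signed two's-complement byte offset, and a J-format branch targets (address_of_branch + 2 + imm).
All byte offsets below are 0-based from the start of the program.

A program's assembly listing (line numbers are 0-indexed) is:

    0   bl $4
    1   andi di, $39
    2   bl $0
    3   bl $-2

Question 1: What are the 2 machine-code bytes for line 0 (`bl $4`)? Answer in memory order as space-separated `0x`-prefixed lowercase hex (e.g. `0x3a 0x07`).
line 0 (bl): pack op=0x0:5|imm=4:11 = 0x0004; big→ 00 04

0x00 0x04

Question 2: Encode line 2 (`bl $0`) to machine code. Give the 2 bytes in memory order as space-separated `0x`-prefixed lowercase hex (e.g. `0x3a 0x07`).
L2: bl op=0x0:5|imm=0:11 ⇒ 0x0000 ⇒ big 00 00

0x00 0x00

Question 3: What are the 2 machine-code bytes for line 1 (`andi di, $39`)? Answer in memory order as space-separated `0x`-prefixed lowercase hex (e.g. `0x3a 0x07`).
1. andi fields op=0x6:5|rd=5:3|imm=39:8 → word 3527h → 35 27

0x35 0x27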